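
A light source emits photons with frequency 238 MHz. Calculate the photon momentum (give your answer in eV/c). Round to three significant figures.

Take h = 6.62607015 × 10^-34 J·s, c = 2.99792458 × 10^8 m/s, 1 eV = 1.602176634 × 10^-19 J.
First convert: f = 238 MHz = 2.38 × 10^8 Hz.
The photon relation is p = hf/c, giving p = 5.260 × 10^-34 kg·m/s.
Converting to eV/c: p = 9.843 × 10^-7 eV/c ≈ 9.84 × 10^-7 eV/c.

9.84 × 10^-7 eV/c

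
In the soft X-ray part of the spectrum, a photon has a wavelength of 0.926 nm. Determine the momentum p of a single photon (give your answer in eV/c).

1340 eV/c

Take h = 6.62607015 × 10^-34 J·s, c = 2.99792458 × 10^8 m/s, 1 eV = 1.602176634 × 10^-19 J.
Convert to SI: λ = 0.926 nm = 9.26 × 10^-10 m.
The photon relation is p = h/λ, giving p = 7.156 × 10^-25 kg·m/s.
Converting to eV/c: p = 1339 eV/c ≈ 1340 eV/c.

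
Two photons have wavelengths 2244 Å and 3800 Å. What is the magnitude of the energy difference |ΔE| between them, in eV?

Using E = hc/λ: E₁ = 8.8523 × 10^-19 J, E₂ = 5.2275 × 10^-19 J.
|ΔE| = |8.8523 × 10^-19 − 5.2275 × 10^-19| = 3.62 × 10^-19 J = 2.26 eV.

2.26 eV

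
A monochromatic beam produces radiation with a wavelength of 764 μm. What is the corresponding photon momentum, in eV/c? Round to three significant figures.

First convert: λ = 764 μm = 7.64 × 10^-4 m.
The photon relation is p = h/λ, giving p = 8.673 × 10^-31 kg·m/s.
Converting to eV/c: p = 0.001623 eV/c ≈ 1.62 × 10^-3 eV/c.

1.62 × 10^-3 eV/c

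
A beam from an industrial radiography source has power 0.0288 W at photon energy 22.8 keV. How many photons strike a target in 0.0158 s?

1.25 × 10^11 photons

Total energy: E_total = P·t = 0.0288 × 0.0158 = 4.550 × 10^-4 J.
Per-photon energy: E = 3.653 × 10^-15 J.
N = E_total / E_photon = 1.25 × 10^11.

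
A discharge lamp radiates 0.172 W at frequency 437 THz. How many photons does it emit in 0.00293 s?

1.74e15 photons

Total energy: E_total = P·t = 0.172 × 0.00293 = 5.040e-4 J.
Per-photon energy: E = 2.896e-19 J.
N = E_total / E_photon = 1.74e15.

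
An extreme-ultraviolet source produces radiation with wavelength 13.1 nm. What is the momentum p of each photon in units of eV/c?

(h = 6.62607015 × 10^-34 J·s, c = 2.99792458 × 10^8 m/s, 1 eV = 1.602176634 × 10^-19 J.)
Convert to SI: λ = 13.1 nm = 1.31 × 10^-8 m.
Apply p = h/λ: p = 5.058 × 10^-26 kg·m/s.
Converting to eV/c: p = 94.64 eV/c ≈ 94.6 eV/c.

94.6 eV/c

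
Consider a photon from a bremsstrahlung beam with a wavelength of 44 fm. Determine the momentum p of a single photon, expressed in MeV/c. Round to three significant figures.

28.2 MeV/c

First convert: λ = 44 fm = 4.4e-14 m.
The photon relation is p = h/λ, giving p = 1.506e-20 kg·m/s.
Converting to MeV/c: p = 28.18 MeV/c ≈ 28.2 MeV/c.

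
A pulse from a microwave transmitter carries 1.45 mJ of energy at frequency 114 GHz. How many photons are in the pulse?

1.92e19 photons

Per-photon energy: E = 7.554e-23 J (from frequency = 114 GHz).
N = E_total / E_photon = 0.00145 J / 7.554e-23 J = 1.92e19.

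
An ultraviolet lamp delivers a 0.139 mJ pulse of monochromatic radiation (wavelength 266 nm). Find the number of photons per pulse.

1.86e14 photons

Per-photon energy: E = 7.468e-19 J (from wavelength = 266 nm).
N = E_total / E_photon = 1.39e-4 J / 7.468e-19 J = 1.86e14.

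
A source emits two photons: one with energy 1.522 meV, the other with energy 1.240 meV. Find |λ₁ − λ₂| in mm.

Using λ = hc/E: λ₁ = 8.1461e-4 m, λ₂ = 9.9987e-4 m.
|Δλ| = |8.1461e-4 − 9.9987e-4| = 1.85e-4 m = 0.185 mm.

0.185 mm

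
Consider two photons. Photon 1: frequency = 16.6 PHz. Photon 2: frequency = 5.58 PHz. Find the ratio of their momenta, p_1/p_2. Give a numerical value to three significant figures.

2.97

p_1 = 3.669 × 10^-26 kg·m/s (from frequency = 16.6 PHz, via p = hf/c).
p_2 = 1.233 × 10^-26 kg·m/s (from frequency = 5.58 PHz, via p = hf/c).
Ratio = 3.669 × 10^-26 / 1.233 × 10^-26 = 2.97.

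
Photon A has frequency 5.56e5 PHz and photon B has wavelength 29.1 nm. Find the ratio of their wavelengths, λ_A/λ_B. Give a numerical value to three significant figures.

λ_A = 5.392e-13 m (from frequency = 5.56e5 PHz, via λ = c/f).
λ_B = 2.910e-8 m (from wavelength = 29.1 nm, via λ given directly).
Ratio = 5.392e-13 / 2.910e-8 = 1.85e-5.

1.85e-5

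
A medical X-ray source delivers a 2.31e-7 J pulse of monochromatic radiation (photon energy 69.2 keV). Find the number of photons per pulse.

Per-photon energy: E = 1.109e-14 J (from energy = 69.2 keV).
N = E_total / E_photon = 2.31e-7 J / 1.109e-14 J = 2.08e7.

2.08e7 photons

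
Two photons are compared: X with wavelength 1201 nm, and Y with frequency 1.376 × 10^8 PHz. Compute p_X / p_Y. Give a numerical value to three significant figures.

p_X = 5.517 × 10^-28 kg·m/s (from wavelength = 1201 nm, via p = h/λ).
p_Y = 3.041 × 10^-19 kg·m/s (from frequency = 1.376 × 10^8 PHz, via p = hf/c).
Ratio = 5.517 × 10^-28 / 3.041 × 10^-19 = 1.81 × 10^-9.

1.81 × 10^-9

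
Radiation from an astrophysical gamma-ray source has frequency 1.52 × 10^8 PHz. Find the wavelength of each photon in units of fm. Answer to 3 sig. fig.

In SI units: f = 1.52 × 10^8 PHz = 1.52 × 10^23 Hz.
For a photon λ = c/f, so λ = 1.972 × 10^-15 m.
Converting to fm: λ = 1.972 fm ≈ 1.97 fm.

1.97 fm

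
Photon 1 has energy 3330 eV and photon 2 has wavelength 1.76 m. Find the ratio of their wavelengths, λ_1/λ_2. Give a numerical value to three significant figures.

λ_1 = 3.723 × 10^-10 m (from energy = 3330 eV, via λ = hc/E).
λ_2 = 1.760 m (from wavelength = 1.76 m, via λ given directly).
Ratio = 3.723 × 10^-10 / 1.760 = 2.12 × 10^-10.

2.12 × 10^-10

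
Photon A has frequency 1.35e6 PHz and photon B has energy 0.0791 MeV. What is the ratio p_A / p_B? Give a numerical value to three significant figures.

70.6

p_A = 2.984e-21 kg·m/s (from frequency = 1.35e6 PHz, via p = hf/c).
p_B = 4.227e-23 kg·m/s (from energy = 0.0791 MeV, via p = E/c).
Ratio = 2.984e-21 / 4.227e-23 = 70.6.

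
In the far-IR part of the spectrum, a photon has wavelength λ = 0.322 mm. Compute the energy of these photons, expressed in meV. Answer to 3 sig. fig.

Use h = 6.62607015e-34 J·s, c = 2.99792458e8 m/s, 1 eV = 1.602176634e-19 J.
In SI units: λ = 0.322 mm = 3.22e-4 m.
Apply E = hc/λ: E = 6.169e-22 J.
Converting to meV: E = 3.850 meV ≈ 3.85 meV.

3.85 meV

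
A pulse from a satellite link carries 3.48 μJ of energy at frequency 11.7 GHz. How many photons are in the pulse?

4.49 × 10^17 photons

Per-photon energy: E = 7.753 × 10^-24 J (from frequency = 11.7 GHz).
N = E_total / E_photon = 3.48 × 10^-6 J / 7.753 × 10^-24 J = 4.49 × 10^17.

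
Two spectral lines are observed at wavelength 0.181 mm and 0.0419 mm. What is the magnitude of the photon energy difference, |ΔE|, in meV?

Using E = hc/λ: E₁ = 1.097e-21 J, E₂ = 4.741e-21 J.
|ΔE| = |1.097e-21 − 4.741e-21| = 3.64e-21 J = 22.7 meV.

22.7 meV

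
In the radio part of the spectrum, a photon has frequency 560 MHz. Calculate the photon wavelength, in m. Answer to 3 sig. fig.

Convert to SI: f = 560 MHz = 5.6e8 Hz.
Since λ = c/f for a photon, λ = 0.5353 m.
So λ ≈ 0.535 m.

0.535 m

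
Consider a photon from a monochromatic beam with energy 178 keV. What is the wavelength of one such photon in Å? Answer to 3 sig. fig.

0.0697 Å

Convert to SI: E = 178 keV = 2.8519 × 10^-14 J.
For a photon λ = hc/E, so λ = 6.965 × 10^-12 m.
Converting to Å: λ = 0.06965 Å ≈ 0.0697 Å.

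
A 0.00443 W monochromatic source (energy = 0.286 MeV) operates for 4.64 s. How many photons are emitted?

4.49 × 10^11 photons

Total energy: E_total = P·t = 0.00443 × 4.64 = 0.02056 J.
Per-photon energy: E = 4.582 × 10^-14 J.
N = E_total / E_photon = 4.49 × 10^11.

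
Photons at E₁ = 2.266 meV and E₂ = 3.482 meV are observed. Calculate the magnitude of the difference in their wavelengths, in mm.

Using λ = hc/E: λ₁ = 5.4715e-4 m, λ₂ = 3.5607e-4 m.
|Δλ| = |5.4715e-4 − 3.5607e-4| = 1.91e-4 m = 0.191 mm.

0.191 mm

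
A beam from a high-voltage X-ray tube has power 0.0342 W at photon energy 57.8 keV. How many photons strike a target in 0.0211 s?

Total energy: E_total = P·t = 0.0342 × 0.0211 = 7.216·10^-4 J.
Per-photon energy: E = 9.261·10^-15 J.
N = E_total / E_photon = 7.79·10^10.

7.79·10^10 photons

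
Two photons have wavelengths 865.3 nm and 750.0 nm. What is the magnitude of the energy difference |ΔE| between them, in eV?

0.220 eV

Using E = hc/λ: E₁ = 2.2957e-19 J, E₂ = 2.6486e-19 J.
|ΔE| = |2.2957e-19 − 2.6486e-19| = 3.53e-20 J = 0.220 eV.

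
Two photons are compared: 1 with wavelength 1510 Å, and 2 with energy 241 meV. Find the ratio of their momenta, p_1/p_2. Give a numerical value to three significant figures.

34.1

p_1 = 4.388 × 10^-27 kg·m/s (from wavelength = 1510 Å, via p = h/λ).
p_2 = 1.288 × 10^-28 kg·m/s (from energy = 241 meV, via p = E/c).
Ratio = 4.388 × 10^-27 / 1.288 × 10^-28 = 34.1.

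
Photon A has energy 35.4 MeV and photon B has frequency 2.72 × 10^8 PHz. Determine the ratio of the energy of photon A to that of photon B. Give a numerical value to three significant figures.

0.0315

E_A = 5.672 × 10^-12 J (from energy = 35.4 MeV, via E given directly).
E_B = 1.802 × 10^-10 J (from frequency = 2.72 × 10^8 PHz, via E = hf).
Ratio = 5.672 × 10^-12 / 1.802 × 10^-10 = 0.0315.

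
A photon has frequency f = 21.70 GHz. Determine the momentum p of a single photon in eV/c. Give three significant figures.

Use h = 6.62607015 × 10^-34 J·s, c = 2.99792458 × 10^8 m/s, 1 eV = 1.602176634 × 10^-19 J.
First convert: f = 21.70 GHz = 2.170 × 10^10 Hz.
Since p = hf/c for a photon, p = 4.796 × 10^-32 kg·m/s.
Converting to eV/c: p = 8.974 × 10^-5 eV/c ≈ 8.97 × 10^-5 eV/c.

8.97 × 10^-5 eV/c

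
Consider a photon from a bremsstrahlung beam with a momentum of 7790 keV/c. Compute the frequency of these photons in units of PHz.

1.88e6 PHz

(h = 6.62607015e-34 J·s, c = 2.99792458e8 m/s, 1 eV = 1.602176634e-19 J.)
Convert to SI: p = 7790 keV/c = 4.1632e-21 kg·m/s.
Since f = pc/h for a photon, f = 1.884e21 Hz.
Converting to PHz: f = 1.884e6 PHz ≈ 1.88e6 PHz.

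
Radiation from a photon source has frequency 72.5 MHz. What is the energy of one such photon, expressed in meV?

3.00e-4 meV

Take h = 6.62607015e-34 J·s, 1 eV = 1.602176634e-19 J.
Convert to SI: f = 72.5 MHz = 7.25e7 Hz.
Apply E = hf: E = 4.804e-26 J.
Converting to meV: E = 2.998e-4 meV ≈ 3.00e-4 meV.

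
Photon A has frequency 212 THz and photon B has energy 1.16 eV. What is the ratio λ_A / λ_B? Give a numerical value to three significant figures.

λ_A = 1.414e-6 m (from frequency = 212 THz, via λ = c/f).
λ_B = 1.069e-6 m (from energy = 1.16 eV, via λ = hc/E).
Ratio = 1.414e-6 / 1.069e-6 = 1.32.

1.32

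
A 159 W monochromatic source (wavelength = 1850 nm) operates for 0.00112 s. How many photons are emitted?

1.66e18 photons

Total energy: E_total = P·t = 159 × 0.00112 = 0.1781 J.
Per-photon energy: E = 1.074e-19 J.
N = E_total / E_photon = 1.66e18.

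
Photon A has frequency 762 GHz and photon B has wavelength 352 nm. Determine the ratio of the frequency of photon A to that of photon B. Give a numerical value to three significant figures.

8.95 × 10^-4

f_A = 7.620 × 10^11 Hz (from frequency = 762 GHz, via f given directly).
f_B = 8.517 × 10^14 Hz (from wavelength = 352 nm, via f = c/λ).
Ratio = 7.620 × 10^11 / 8.517 × 10^14 = 8.95 × 10^-4.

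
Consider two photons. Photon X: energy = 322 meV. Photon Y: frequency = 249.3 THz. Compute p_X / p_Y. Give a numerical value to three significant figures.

0.312

p_X = 1.721 × 10^-28 kg·m/s (from energy = 322 meV, via p = E/c).
p_Y = 5.510 × 10^-28 kg·m/s (from frequency = 249.3 THz, via p = hf/c).
Ratio = 1.721 × 10^-28 / 5.510 × 10^-28 = 0.312.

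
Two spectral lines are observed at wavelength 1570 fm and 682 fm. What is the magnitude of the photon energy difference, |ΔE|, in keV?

Using E = hc/λ: E₁ = 1.265e-13 J, E₂ = 2.913e-13 J.
|ΔE| = |1.265e-13 − 2.913e-13| = 1.65e-13 J = 1030 keV.

1030 keV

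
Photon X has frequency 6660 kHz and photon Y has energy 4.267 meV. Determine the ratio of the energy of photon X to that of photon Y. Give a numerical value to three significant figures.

6.46·10^-6

E_X = 4.413·10^-27 J (from frequency = 6660 kHz, via E = hf).
E_Y = 6.836·10^-22 J (from energy = 4.267 meV, via E given directly).
Ratio = 4.413·10^-27 / 6.836·10^-22 = 6.46·10^-6.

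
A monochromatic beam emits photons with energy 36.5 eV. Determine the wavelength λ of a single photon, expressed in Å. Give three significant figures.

First convert: E = 36.5 eV = 5.8479e-18 J.
For a photon λ = hc/E, so λ = 3.397e-8 m.
Converting to Å: λ = 339.7 Å ≈ 340 Å.

340 Å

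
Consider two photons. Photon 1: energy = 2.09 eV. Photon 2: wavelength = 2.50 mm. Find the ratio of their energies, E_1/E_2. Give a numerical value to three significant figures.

E_1 = 3.349e-19 J (from energy = 2.09 eV, via E given directly).
E_2 = 7.946e-23 J (from wavelength = 2.50 mm, via E = hc/λ).
Ratio = 3.349e-19 / 7.946e-23 = 4210.

4210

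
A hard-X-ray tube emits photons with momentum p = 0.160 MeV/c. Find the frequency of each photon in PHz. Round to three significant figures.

3.87 × 10^4 PHz

Take h = 6.62607015 × 10^-34 J·s, c = 2.99792458 × 10^8 m/s, 1 eV = 1.602176634 × 10^-19 J.
In SI units: p = 0.160 MeV/c = 8.5509 × 10^-23 kg·m/s.
Since f = pc/h for a photon, f = 3.869 × 10^19 Hz.
Converting to PHz: f = 38690 PHz ≈ 3.87 × 10^4 PHz.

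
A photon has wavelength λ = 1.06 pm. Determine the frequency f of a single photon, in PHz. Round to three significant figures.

(c = 2.99792458 × 10^8 m/s.)
First convert: λ = 1.06 pm = 1.06 × 10^-12 m.
Apply f = c/λ: f = 2.828 × 10^20 Hz.
Converting to PHz: f = 282800 PHz ≈ 2.83 × 10^5 PHz.

2.83 × 10^5 PHz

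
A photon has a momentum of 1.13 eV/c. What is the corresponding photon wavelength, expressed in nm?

Use h = 6.62607015e-34 J·s, c = 2.99792458e8 m/s, 1 eV = 1.602176634e-19 J.
First convert: p = 1.13 eV/c = 6.0390e-28 kg·m/s.
For a photon λ = h/p, so λ = 1.097e-6 m.
Converting to nm: λ = 1097 nm ≈ 1100 nm.

1100 nm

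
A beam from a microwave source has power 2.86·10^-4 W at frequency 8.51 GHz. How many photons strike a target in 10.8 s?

5.48·10^20 photons

Total energy: E_total = P·t = 2.86·10^-4 × 10.8 = 0.003089 J.
Per-photon energy: E = 5.639·10^-24 J.
N = E_total / E_photon = 5.48·10^20.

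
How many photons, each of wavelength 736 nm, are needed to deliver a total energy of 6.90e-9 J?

2.56e10 photons

Per-photon energy: E = 2.699e-19 J (from wavelength = 736 nm).
N = E_total / E_photon = 6.90e-9 J / 2.699e-19 J = 2.56e10.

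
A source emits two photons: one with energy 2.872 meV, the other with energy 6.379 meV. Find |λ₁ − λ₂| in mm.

0.237 mm

Using λ = hc/E: λ₁ = 4.3170e-4 m, λ₂ = 1.9436e-4 m.
|Δλ| = |4.3170e-4 − 1.9436e-4| = 2.37e-4 m = 0.237 mm.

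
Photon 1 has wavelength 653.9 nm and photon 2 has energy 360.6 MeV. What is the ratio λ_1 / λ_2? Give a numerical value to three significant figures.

1.90·10^8

λ_1 = 6.539·10^-7 m (from wavelength = 653.9 nm, via λ given directly).
λ_2 = 3.438·10^-15 m (from energy = 360.6 MeV, via λ = hc/E).
Ratio = 6.539·10^-7 / 3.438·10^-15 = 1.90·10^8.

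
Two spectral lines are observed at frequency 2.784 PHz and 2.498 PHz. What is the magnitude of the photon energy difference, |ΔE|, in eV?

1.18 eV

Using E = hf: E₁ = 1.8447e-18 J, E₂ = 1.6552e-18 J.
|ΔE| = |1.8447e-18 − 1.6552e-18| = 1.90e-19 J = 1.18 eV.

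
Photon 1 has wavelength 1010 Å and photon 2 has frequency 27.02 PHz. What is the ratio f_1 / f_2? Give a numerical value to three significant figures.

0.110

f_1 = 2.968 × 10^15 Hz (from wavelength = 1010 Å, via f = c/λ).
f_2 = 2.702 × 10^16 Hz (from frequency = 27.02 PHz, via f given directly).
Ratio = 2.968 × 10^15 / 2.702 × 10^16 = 0.110.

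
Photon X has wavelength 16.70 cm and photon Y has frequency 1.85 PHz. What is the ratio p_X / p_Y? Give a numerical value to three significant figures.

p_X = 3.968e-33 kg·m/s (from wavelength = 16.70 cm, via p = h/λ).
p_Y = 4.089e-27 kg·m/s (from frequency = 1.85 PHz, via p = hf/c).
Ratio = 3.968e-33 / 4.089e-27 = 9.70e-7.

9.70e-7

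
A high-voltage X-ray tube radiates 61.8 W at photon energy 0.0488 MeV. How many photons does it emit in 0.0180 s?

Total energy: E_total = P·t = 61.8 × 0.0180 = 1.112 J.
Per-photon energy: E = 7.819e-15 J.
N = E_total / E_photon = 1.42e14.

1.42e14 photons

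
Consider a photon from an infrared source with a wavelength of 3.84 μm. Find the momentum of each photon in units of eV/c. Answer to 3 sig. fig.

Take h = 6.62607015e-34 J·s, c = 2.99792458e8 m/s, 1 eV = 1.602176634e-19 J.
In SI units: λ = 3.84 μm = 3.84e-6 m.
Apply p = h/λ: p = 1.726e-28 kg·m/s.
Converting to eV/c: p = 0.3229 eV/c ≈ 0.323 eV/c.

0.323 eV/c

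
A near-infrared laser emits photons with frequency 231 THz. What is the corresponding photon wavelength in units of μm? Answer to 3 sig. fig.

1.30 μm

Convert to SI: f = 231 THz = 2.31 × 10^14 Hz.
Since λ = c/f for a photon, λ = 1.298 × 10^-6 m.
Converting to μm: λ = 1.298 μm ≈ 1.30 μm.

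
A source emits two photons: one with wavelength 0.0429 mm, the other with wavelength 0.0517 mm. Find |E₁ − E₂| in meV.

4.92 meV

Using E = hc/λ: E₁ = 4.630 × 10^-21 J, E₂ = 3.842 × 10^-21 J.
|ΔE| = |4.630 × 10^-21 − 3.842 × 10^-21| = 7.88 × 10^-22 J = 4.92 meV.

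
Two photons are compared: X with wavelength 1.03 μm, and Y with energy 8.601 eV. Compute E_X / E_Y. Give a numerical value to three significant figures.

E_X = 1.929e-19 J (from wavelength = 1.03 μm, via E = hc/λ).
E_Y = 1.378e-18 J (from energy = 8.601 eV, via E given directly).
Ratio = 1.929e-19 / 1.378e-18 = 0.140.

0.140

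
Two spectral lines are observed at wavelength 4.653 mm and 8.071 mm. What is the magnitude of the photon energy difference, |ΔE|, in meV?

Using E = hc/λ: E₁ = 4.2692 × 10^-23 J, E₂ = 2.4612 × 10^-23 J.
|ΔE| = |4.2692 × 10^-23 − 2.4612 × 10^-23| = 1.81 × 10^-23 J = 0.113 meV.

0.113 meV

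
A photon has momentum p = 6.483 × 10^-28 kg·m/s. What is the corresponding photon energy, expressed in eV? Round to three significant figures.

1.21 eV

(c = 2.99792458 × 10^8 m/s, 1 eV = 1.602176634 × 10^-19 J.)
Since E = pc for a photon, E = 1.944 × 10^-19 J.
Converting to eV: E = 1.213 eV ≈ 1.21 eV.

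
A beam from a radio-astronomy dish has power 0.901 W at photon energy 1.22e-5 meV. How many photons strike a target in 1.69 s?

Total energy: E_total = P·t = 0.901 × 1.69 = 1.523 J.
Per-photon energy: E = 1.955e-27 J.
N = E_total / E_photon = 7.79e26.

7.79e26 photons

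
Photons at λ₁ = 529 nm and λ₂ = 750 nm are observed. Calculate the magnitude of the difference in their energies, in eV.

0.691 eV

Using E = hc/λ: E₁ = 3.755e-19 J, E₂ = 2.649e-19 J.
|ΔE| = |3.755e-19 − 2.649e-19| = 1.11e-19 J = 0.691 eV.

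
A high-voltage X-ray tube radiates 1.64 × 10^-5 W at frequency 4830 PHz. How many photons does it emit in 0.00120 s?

Total energy: E_total = P·t = 1.64 × 10^-5 × 0.00120 = 1.968 × 10^-8 J.
Per-photon energy: E = 3.200 × 10^-15 J.
N = E_total / E_photon = 6.15 × 10^6.

6.15 × 10^6 photons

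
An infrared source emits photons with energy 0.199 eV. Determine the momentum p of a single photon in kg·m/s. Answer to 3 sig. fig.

1.06 × 10^-28 kg·m/s

Use c = 2.99792458 × 10^8 m/s, 1 eV = 1.602176634 × 10^-19 J.
Convert to SI: E = 0.199 eV = 3.1883 × 10^-20 J.
For a photon p = E/c, so p = 1.064 × 10^-28 kg·m/s.
So p ≈ 1.06 × 10^-28 kg·m/s.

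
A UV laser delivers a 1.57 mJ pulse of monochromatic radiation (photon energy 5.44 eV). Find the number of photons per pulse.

Per-photon energy: E = 8.716 × 10^-19 J (from energy = 5.44 eV).
N = E_total / E_photon = 0.00157 J / 8.716 × 10^-19 J = 1.80 × 10^15.

1.80 × 10^15 photons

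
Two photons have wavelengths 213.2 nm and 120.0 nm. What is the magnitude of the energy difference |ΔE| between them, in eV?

4.52 eV

Using E = hc/λ: E₁ = 9.3173e-19 J, E₂ = 1.6554e-18 J.
|ΔE| = |9.3173e-19 − 1.6554e-18| = 7.24e-19 J = 4.52 eV.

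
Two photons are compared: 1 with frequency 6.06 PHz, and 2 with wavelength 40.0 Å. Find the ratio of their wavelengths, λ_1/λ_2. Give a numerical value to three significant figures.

12.4

λ_1 = 4.947 × 10^-8 m (from frequency = 6.06 PHz, via λ = c/f).
λ_2 = 4.000 × 10^-9 m (from wavelength = 40.0 Å, via λ given directly).
Ratio = 4.947 × 10^-8 / 4.000 × 10^-9 = 12.4.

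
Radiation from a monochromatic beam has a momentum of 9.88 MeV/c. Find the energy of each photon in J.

1.58e-12 J

Use c = 2.99792458e8 m/s, 1 eV = 1.602176634e-19 J.
First convert: p = 9.88 MeV/c = 5.2802e-21 kg·m/s.
For a photon E = pc, so E = 1.583e-12 J.
So E ≈ 1.58e-12 J.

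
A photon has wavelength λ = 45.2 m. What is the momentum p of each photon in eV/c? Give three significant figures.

(h = 6.62607015·10^-34 J·s, c = 2.99792458·10^8 m/s, 1 eV = 1.602176634·10^-19 J.)
The photon relation is p = h/λ, giving p = 1.466·10^-35 kg·m/s.
Converting to eV/c: p = 2.743·10^-8 eV/c ≈ 2.74·10^-8 eV/c.

2.74·10^-8 eV/c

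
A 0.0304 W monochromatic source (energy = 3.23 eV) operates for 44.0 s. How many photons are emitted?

Total energy: E_total = P·t = 0.0304 × 44.0 = 1.338 J.
Per-photon energy: E = 5.175e-19 J.
N = E_total / E_photon = 2.58e18.

2.58e18 photons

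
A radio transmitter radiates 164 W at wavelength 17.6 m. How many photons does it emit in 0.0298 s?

Total energy: E_total = P·t = 164 × 0.0298 = 4.887 J.
Per-photon energy: E = 1.129e-26 J.
N = E_total / E_photon = 4.33e26.

4.33e26 photons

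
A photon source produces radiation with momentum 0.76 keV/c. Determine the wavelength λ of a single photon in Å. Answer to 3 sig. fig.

(h = 6.62607015·10^-34 J·s, c = 2.99792458·10^8 m/s, 1 eV = 1.602176634·10^-19 J.)
Convert to SI: p = 0.76 keV/c = 4.0617·10^-25 kg·m/s.
For a photon λ = h/p, so λ = 1.631·10^-9 m.
Converting to Å: λ = 16.31 Å ≈ 16.3 Å.

16.3 Å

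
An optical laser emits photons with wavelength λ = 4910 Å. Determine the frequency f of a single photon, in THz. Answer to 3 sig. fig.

(c = 2.99792458 × 10^8 m/s.)
In SI units: λ = 4910 Å = 4.910 × 10^-7 m.
Since f = c/λ for a photon, f = 6.106 × 10^14 Hz.
Converting to THz: f = 610.6 THz ≈ 611 THz.

611 THz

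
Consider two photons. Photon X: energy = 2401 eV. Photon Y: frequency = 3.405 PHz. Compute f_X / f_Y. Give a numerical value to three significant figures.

171

f_X = 5.806·10^17 Hz (from energy = 2401 eV, via f = E/h).
f_Y = 3.405·10^15 Hz (from frequency = 3.405 PHz, via f given directly).
Ratio = 5.806·10^17 / 3.405·10^15 = 171.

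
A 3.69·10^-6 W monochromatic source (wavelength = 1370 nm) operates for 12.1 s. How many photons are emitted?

Total energy: E_total = P·t = 3.69·10^-6 × 12.1 = 4.465·10^-5 J.
Per-photon energy: E = 1.450·10^-19 J.
N = E_total / E_photon = 3.08·10^14.

3.08·10^14 photons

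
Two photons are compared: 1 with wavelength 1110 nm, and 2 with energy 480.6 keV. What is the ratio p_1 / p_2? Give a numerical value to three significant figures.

2.32 × 10^-6

p_1 = 5.969 × 10^-28 kg·m/s (from wavelength = 1110 nm, via p = h/λ).
p_2 = 2.568 × 10^-22 kg·m/s (from energy = 480.6 keV, via p = E/c).
Ratio = 5.969 × 10^-28 / 2.568 × 10^-22 = 2.32 × 10^-6.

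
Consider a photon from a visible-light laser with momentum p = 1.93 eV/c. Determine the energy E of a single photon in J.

In SI units: p = 1.93 eV/c = 1.0314 × 10^-27 kg·m/s.
Apply E = pc: E = 3.092 × 10^-19 J.
So E ≈ 3.09 × 10^-19 J.

3.09 × 10^-19 J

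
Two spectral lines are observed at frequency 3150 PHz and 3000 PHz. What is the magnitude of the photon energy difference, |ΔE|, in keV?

0.620 keV

Using E = hf: E₁ = 2.087e-15 J, E₂ = 1.988e-15 J.
|ΔE| = |2.087e-15 − 1.988e-15| = 9.94e-17 J = 0.620 keV.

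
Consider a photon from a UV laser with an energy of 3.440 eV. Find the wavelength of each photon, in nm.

360 nm

First convert: E = 3.440 eV = 5.5115 × 10^-19 J.
For a photon λ = hc/E, so λ = 3.604 × 10^-7 m.
Converting to nm: λ = 360.4 nm ≈ 360 nm.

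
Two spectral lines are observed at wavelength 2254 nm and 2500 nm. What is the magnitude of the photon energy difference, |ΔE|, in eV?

Using E = hc/λ: E₁ = 8.8130e-20 J, E₂ = 7.9458e-20 J.
|ΔE| = |8.8130e-20 − 7.9458e-20| = 8.67e-21 J = 0.0541 eV.

0.0541 eV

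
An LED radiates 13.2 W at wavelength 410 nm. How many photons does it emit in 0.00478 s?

1.30 × 10^17 photons

Total energy: E_total = P·t = 13.2 × 0.00478 = 0.06310 J.
Per-photon energy: E = 4.845 × 10^-19 J.
N = E_total / E_photon = 1.30 × 10^17.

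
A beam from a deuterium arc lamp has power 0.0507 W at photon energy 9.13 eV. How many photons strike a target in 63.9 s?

Total energy: E_total = P·t = 0.0507 × 63.9 = 3.240 J.
Per-photon energy: E = 1.463e-18 J.
N = E_total / E_photon = 2.21e18.

2.21e18 photons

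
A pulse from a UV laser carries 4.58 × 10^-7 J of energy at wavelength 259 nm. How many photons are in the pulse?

Per-photon energy: E = 7.670 × 10^-19 J (from wavelength = 259 nm).
N = E_total / E_photon = 4.58 × 10^-7 J / 7.670 × 10^-19 J = 5.97 × 10^11.

5.97 × 10^11 photons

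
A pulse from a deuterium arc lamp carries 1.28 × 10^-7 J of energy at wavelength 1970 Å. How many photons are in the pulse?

Per-photon energy: E = 1.008 × 10^-18 J (from wavelength = 1970 Å).
N = E_total / E_photon = 1.28 × 10^-7 J / 1.008 × 10^-18 J = 1.27 × 10^11.

1.27 × 10^11 photons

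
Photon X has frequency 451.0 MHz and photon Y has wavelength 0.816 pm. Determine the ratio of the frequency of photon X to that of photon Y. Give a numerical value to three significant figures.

1.23 × 10^-12

f_X = 4.510 × 10^8 Hz (from frequency = 451.0 MHz, via f given directly).
f_Y = 3.674 × 10^20 Hz (from wavelength = 0.816 pm, via f = c/λ).
Ratio = 4.510 × 10^8 / 3.674 × 10^20 = 1.23 × 10^-12.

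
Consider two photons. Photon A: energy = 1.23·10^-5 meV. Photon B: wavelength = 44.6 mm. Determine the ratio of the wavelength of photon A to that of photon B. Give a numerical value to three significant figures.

2260

λ_A = 100.8 m (from energy = 1.23·10^-5 meV, via λ = hc/E).
λ_B = 0.04460 m (from wavelength = 44.6 mm, via λ given directly).
Ratio = 100.8 / 0.04460 = 2260.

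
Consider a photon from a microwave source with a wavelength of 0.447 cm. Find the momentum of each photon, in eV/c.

2.77e-4 eV/c

In SI units: λ = 0.447 cm = 0.00447 m.
The photon relation is p = h/λ, giving p = 1.482e-31 kg·m/s.
Converting to eV/c: p = 2.774e-4 eV/c ≈ 2.77e-4 eV/c.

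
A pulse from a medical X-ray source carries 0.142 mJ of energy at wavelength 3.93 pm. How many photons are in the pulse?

Per-photon energy: E = 5.055 × 10^-14 J (from wavelength = 3.93 pm).
N = E_total / E_photon = 1.42 × 10^-4 J / 5.055 × 10^-14 J = 2.81 × 10^9.

2.81 × 10^9 photons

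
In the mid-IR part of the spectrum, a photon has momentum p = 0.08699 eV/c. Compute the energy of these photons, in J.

Use c = 2.99792458 × 10^8 m/s, 1 eV = 1.602176634 × 10^-19 J.
Convert to SI: p = 0.08699 eV/c = 4.6490 × 10^-29 kg·m/s.
Since E = pc for a photon, E = 1.394 × 10^-20 J.
So E ≈ 1.39 × 10^-20 J.

1.39 × 10^-20 J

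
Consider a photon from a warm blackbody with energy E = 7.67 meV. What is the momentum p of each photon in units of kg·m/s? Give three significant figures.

Take c = 2.99792458e8 m/s, 1 eV = 1.602176634e-19 J.
Convert to SI: E = 7.67 meV = 1.2289e-21 J.
Since p = E/c for a photon, p = 4.099e-30 kg·m/s.
So p ≈ 4.10e-30 kg·m/s.

4.10e-30 kg·m/s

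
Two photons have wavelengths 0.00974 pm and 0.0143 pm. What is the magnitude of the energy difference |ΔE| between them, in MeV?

40.6 MeV

Using E = hc/λ: E₁ = 2.039e-11 J, E₂ = 1.389e-11 J.
|ΔE| = |2.039e-11 − 1.389e-11| = 6.50e-12 J = 40.6 MeV.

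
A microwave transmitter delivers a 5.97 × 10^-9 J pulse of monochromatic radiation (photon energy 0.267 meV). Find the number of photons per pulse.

Per-photon energy: E = 4.278 × 10^-23 J (from energy = 0.267 meV).
N = E_total / E_photon = 5.97 × 10^-9 J / 4.278 × 10^-23 J = 1.40 × 10^14.

1.40 × 10^14 photons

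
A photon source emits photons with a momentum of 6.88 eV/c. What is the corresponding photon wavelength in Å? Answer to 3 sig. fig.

In SI units: p = 6.88 eV/c = 3.6769 × 10^-27 kg·m/s.
For a photon λ = h/p, so λ = 1.802 × 10^-7 m.
Converting to Å: λ = 1802 Å ≈ 1800 Å.

1800 Å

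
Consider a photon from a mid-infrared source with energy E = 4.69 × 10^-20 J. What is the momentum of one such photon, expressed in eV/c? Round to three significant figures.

0.293 eV/c

Use c = 2.99792458 × 10^8 m/s, 1 eV = 1.602176634 × 10^-19 J.
The photon relation is p = E/c, giving p = 1.564 × 10^-28 kg·m/s.
Converting to eV/c: p = 0.2927 eV/c ≈ 0.293 eV/c.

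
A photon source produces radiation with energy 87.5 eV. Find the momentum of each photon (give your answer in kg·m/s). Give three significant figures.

Use c = 2.99792458 × 10^8 m/s, 1 eV = 1.602176634 × 10^-19 J.
First convert: E = 87.5 eV = 1.4019 × 10^-17 J.
Apply p = E/c: p = 4.676 × 10^-26 kg·m/s.
So p ≈ 4.68 × 10^-26 kg·m/s.

4.68 × 10^-26 kg·m/s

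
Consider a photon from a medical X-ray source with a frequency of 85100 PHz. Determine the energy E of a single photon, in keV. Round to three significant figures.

352 keV

First convert: f = 85100 PHz = 8.51e19 Hz.
Since E = hf for a photon, E = 5.639e-14 J.
Converting to keV: E = 351.9 keV ≈ 352 keV.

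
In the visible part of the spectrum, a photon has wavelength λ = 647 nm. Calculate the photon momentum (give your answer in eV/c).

1.92 eV/c

In SI units: λ = 647 nm = 6.47 × 10^-7 m.
For a photon p = h/λ, so p = 1.024 × 10^-27 kg·m/s.
Converting to eV/c: p = 1.916 eV/c ≈ 1.92 eV/c.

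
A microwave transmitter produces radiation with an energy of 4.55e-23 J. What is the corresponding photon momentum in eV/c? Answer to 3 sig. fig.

(c = 2.99792458e8 m/s, 1 eV = 1.602176634e-19 J.)
Since p = E/c for a photon, p = 1.518e-31 kg·m/s.
Converting to eV/c: p = 2.840e-4 eV/c ≈ 2.84e-4 eV/c.

2.84e-4 eV/c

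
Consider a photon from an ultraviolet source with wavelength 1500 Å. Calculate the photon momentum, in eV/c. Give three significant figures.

8.27 eV/c

In SI units: λ = 1500 Å = 1.5e-7 m.
For a photon p = h/λ, so p = 4.417e-27 kg·m/s.
Converting to eV/c: p = 8.266 eV/c ≈ 8.27 eV/c.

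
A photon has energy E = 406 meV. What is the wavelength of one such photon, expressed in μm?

3.05 μm

Take h = 6.62607015e-34 J·s, c = 2.99792458e8 m/s, 1 eV = 1.602176634e-19 J.
In SI units: E = 406 meV = 6.5048e-20 J.
The photon relation is λ = hc/E, giving λ = 3.054e-6 m.
Converting to μm: λ = 3.054 μm ≈ 3.05 μm.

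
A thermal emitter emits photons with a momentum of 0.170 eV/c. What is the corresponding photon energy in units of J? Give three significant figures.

(c = 2.99792458e8 m/s, 1 eV = 1.602176634e-19 J.)
Convert to SI: p = 0.170 eV/c = 9.0853e-29 kg·m/s.
The photon relation is E = pc, giving E = 2.724e-20 J.
So E ≈ 2.72e-20 J.

2.72e-20 J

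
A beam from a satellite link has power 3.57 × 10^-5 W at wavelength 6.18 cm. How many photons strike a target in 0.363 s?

Total energy: E_total = P·t = 3.57 × 10^-5 × 0.363 = 1.296 × 10^-5 J.
Per-photon energy: E = 3.214 × 10^-24 J.
N = E_total / E_photon = 4.03 × 10^18.

4.03 × 10^18 photons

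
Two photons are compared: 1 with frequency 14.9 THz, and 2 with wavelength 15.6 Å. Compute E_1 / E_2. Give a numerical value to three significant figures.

E_1 = 9.873 × 10^-21 J (from frequency = 14.9 THz, via E = hf).
E_2 = 1.273 × 10^-16 J (from wavelength = 15.6 Å, via E = hc/λ).
Ratio = 9.873 × 10^-21 / 1.273 × 10^-16 = 7.75 × 10^-5.

7.75 × 10^-5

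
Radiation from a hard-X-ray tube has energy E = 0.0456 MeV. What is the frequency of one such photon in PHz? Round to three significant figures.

1.10 × 10^4 PHz

Take h = 6.62607015 × 10^-34 J·s, 1 eV = 1.602176634 × 10^-19 J.
Convert to SI: E = 0.0456 MeV = 7.3059 × 10^-15 J.
Apply f = E/h: f = 1.103 × 10^19 Hz.
Converting to PHz: f = 11030 PHz ≈ 1.10 × 10^4 PHz.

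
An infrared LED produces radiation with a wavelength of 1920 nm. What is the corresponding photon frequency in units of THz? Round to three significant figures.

First convert: λ = 1920 nm = 1.92 × 10^-6 m.
The photon relation is f = c/λ, giving f = 1.561 × 10^14 Hz.
Converting to THz: f = 156.1 THz ≈ 156 THz.

156 THz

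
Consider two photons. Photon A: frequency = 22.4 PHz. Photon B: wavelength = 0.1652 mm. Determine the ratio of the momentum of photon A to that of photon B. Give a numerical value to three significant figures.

p_A = 4.951e-26 kg·m/s (from frequency = 22.4 PHz, via p = hf/c).
p_B = 4.011e-30 kg·m/s (from wavelength = 0.1652 mm, via p = h/λ).
Ratio = 4.951e-26 / 4.011e-30 = 1.23e4.

1.23e4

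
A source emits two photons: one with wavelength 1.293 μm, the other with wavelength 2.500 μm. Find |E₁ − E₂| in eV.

0.463 eV

Using E = hc/λ: E₁ = 1.5363e-19 J, E₂ = 7.9458e-20 J.
|ΔE| = |1.5363e-19 − 7.9458e-20| = 7.42e-20 J = 0.463 eV.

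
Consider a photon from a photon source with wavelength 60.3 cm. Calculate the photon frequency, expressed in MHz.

Convert to SI: λ = 60.3 cm = 0.603 m.
The photon relation is f = c/λ, giving f = 4.972·10^8 Hz.
Converting to MHz: f = 497.2 MHz ≈ 497 MHz.

497 MHz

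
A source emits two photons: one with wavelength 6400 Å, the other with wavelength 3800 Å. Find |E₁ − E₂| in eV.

Using E = hc/λ: E₁ = 3.104 × 10^-19 J, E₂ = 5.227 × 10^-19 J.
|ΔE| = |3.104 × 10^-19 − 5.227 × 10^-19| = 2.12 × 10^-19 J = 1.33 eV.

1.33 eV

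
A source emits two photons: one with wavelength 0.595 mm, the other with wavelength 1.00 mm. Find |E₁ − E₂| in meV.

Using E = hc/λ: E₁ = 3.339·10^-22 J, E₂ = 1.986·10^-22 J.
|ΔE| = |3.339·10^-22 − 1.986·10^-22| = 1.35·10^-22 J = 0.844 meV.

0.844 meV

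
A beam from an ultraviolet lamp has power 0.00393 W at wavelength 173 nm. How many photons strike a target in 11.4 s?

Total energy: E_total = P·t = 0.00393 × 11.4 = 0.04480 J.
Per-photon energy: E = 1.148 × 10^-18 J.
N = E_total / E_photon = 3.90 × 10^16.

3.90 × 10^16 photons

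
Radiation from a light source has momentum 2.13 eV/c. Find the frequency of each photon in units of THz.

515 THz

(h = 6.62607015e-34 J·s, c = 2.99792458e8 m/s, 1 eV = 1.602176634e-19 J.)
Convert to SI: p = 2.13 eV/c = 1.1383e-27 kg·m/s.
The photon relation is f = pc/h, giving f = 5.150e14 Hz.
Converting to THz: f = 515.0 THz ≈ 515 THz.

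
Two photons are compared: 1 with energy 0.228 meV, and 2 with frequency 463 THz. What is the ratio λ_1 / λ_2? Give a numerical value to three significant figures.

8400

λ_1 = 0.005438 m (from energy = 0.228 meV, via λ = hc/E).
λ_2 = 6.475e-7 m (from frequency = 463 THz, via λ = c/f).
Ratio = 0.005438 / 6.475e-7 = 8400.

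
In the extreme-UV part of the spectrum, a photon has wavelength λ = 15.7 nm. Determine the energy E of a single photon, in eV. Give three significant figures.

Use h = 6.62607015e-34 J·s, c = 2.99792458e8 m/s, 1 eV = 1.602176634e-19 J.
Convert to SI: λ = 15.7 nm = 1.57e-8 m.
For a photon E = hc/λ, so E = 1.265e-17 J.
Converting to eV: E = 78.97 eV ≈ 79.0 eV.

79.0 eV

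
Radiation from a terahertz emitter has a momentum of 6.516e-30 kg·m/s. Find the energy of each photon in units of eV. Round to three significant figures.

0.0122 eV

Apply E = pc: E = 1.953e-21 J.
Converting to eV: E = 0.01219 eV ≈ 0.0122 eV.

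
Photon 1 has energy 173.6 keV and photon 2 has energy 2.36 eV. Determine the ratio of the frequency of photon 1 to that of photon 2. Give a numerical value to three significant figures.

f_1 = 4.198e19 Hz (from energy = 173.6 keV, via f = E/h).
f_2 = 5.706e14 Hz (from energy = 2.36 eV, via f = E/h).
Ratio = 4.198e19 / 5.706e14 = 7.36e4.

7.36e4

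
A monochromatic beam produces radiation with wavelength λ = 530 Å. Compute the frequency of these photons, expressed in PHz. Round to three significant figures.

5.66 PHz

(c = 2.99792458e8 m/s.)
First convert: λ = 530 Å = 5.3e-8 m.
Apply f = c/λ: f = 5.656e15 Hz.
Converting to PHz: f = 5.656 PHz ≈ 5.66 PHz.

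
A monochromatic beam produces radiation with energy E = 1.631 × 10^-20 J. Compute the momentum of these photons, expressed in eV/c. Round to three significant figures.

Use c = 2.99792458 × 10^8 m/s, 1 eV = 1.602176634 × 10^-19 J.
The photon relation is p = E/c, giving p = 5.440 × 10^-29 kg·m/s.
Converting to eV/c: p = 0.1018 eV/c ≈ 0.102 eV/c.

0.102 eV/c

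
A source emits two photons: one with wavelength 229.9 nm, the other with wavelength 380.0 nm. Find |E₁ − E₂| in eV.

2.13 eV

Using E = hc/λ: E₁ = 8.6405e-19 J, E₂ = 5.2275e-19 J.
|ΔE| = |8.6405e-19 − 5.2275e-19| = 3.41e-19 J = 2.13 eV.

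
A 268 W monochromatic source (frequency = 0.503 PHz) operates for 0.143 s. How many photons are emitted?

Total energy: E_total = P·t = 268 × 0.143 = 38.32 J.
Per-photon energy: E = 3.333 × 10^-19 J.
N = E_total / E_photon = 1.15 × 10^20.

1.15 × 10^20 photons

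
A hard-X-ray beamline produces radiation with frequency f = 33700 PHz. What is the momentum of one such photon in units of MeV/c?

Convert to SI: f = 33700 PHz = 3.37 × 10^19 Hz.
Apply p = hf/c: p = 7.448 × 10^-23 kg·m/s.
Converting to MeV/c: p = 0.1394 MeV/c ≈ 0.139 MeV/c.

0.139 MeV/c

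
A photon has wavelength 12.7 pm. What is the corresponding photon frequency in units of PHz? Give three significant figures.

(c = 2.99792458 × 10^8 m/s.)
First convert: λ = 12.7 pm = 1.27 × 10^-11 m.
Since f = c/λ for a photon, f = 2.361 × 10^19 Hz.
Converting to PHz: f = 23610 PHz ≈ 2.36 × 10^4 PHz.

2.36 × 10^4 PHz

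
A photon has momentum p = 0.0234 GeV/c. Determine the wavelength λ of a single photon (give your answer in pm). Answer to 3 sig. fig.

In SI units: p = 0.0234 GeV/c = 1.2506e-20 kg·m/s.
For a photon λ = h/p, so λ = 5.298e-14 m.
Converting to pm: λ = 0.05298 pm ≈ 0.0530 pm.

0.0530 pm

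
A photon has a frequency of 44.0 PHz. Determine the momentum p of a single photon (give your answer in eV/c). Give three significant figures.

Take h = 6.62607015e-34 J·s, c = 2.99792458e8 m/s, 1 eV = 1.602176634e-19 J.
In SI units: f = 44.0 PHz = 4.40e16 Hz.
Since p = hf/c for a photon, p = 9.725e-26 kg·m/s.
Converting to eV/c: p = 182.0 eV/c ≈ 182 eV/c.

182 eV/c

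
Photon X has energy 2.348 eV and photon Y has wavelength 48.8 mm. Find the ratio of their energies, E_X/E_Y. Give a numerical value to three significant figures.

9.24e4

E_X = 3.762e-19 J (from energy = 2.348 eV, via E given directly).
E_Y = 4.071e-24 J (from wavelength = 48.8 mm, via E = hc/λ).
Ratio = 3.762e-19 / 4.071e-24 = 9.24e4.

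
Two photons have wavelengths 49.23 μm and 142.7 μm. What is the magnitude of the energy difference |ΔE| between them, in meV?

16.5 meV

Using E = hc/λ: E₁ = 4.0350 × 10^-21 J, E₂ = 1.3920 × 10^-21 J.
|ΔE| = |4.0350 × 10^-21 − 1.3920 × 10^-21| = 2.64 × 10^-21 J = 16.5 meV.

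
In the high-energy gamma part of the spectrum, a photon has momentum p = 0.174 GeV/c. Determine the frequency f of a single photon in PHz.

Convert to SI: p = 0.174 GeV/c = 9.2991e-20 kg·m/s.
Apply f = pc/h: f = 4.207e22 Hz.
Converting to PHz: f = 4.207e7 PHz ≈ 4.21e7 PHz.

4.21e7 PHz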